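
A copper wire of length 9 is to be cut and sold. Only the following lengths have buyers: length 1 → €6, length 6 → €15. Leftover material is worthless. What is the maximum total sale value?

54

Let best[k] be the best obtainable value from length k. For each k, try every first piece i and keep the best of price[i] + best[k−i].
best[1] = 6
best[2] = 12  (first piece 1, then best[1]=6)
best[3] = 18  (first piece 1, then best[2]=12)
best[4] = 24  (first piece 1, then best[3]=18)
best[5] = 30  (first piece 1, then best[4]=24)
best[6] = max(6+30, 15+0) = 36
best[7] = max(6+36, 15+6) = 42
best[8] = max(6+42, 15+12) = 48
best[9] = max(6+48, 15+18) = 54
One optimal cutting: 1 + 1 + 1 + 1 + 1 + 1 + 1 + 1 + 1 → €54.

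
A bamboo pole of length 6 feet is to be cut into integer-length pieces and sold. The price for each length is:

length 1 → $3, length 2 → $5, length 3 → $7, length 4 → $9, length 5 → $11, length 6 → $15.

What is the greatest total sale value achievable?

18

Build r[k] bottom-up: r[k] = max over allowed piece i of (p[i] + r[k−i]).
r[1] = 3
r[2] = max(3+3, 5+0) = 6
r[3] = max(3+6, 5+3, 7+0) = 9
r[4] = max(3+9, 5+6, 7+3, 9+0) = 12
r[5] = max(3+12, 5+9, 7+6, 9+3, 11+0) = 15
r[6] = max(3+15, 5+12, 7+9, 9+6, 11+3, 15+0) = 18
One optimal cutting: 1 + 1 + 1 + 1 + 1 + 1 → $3 + $3 + $3 + $3 + $3 + $3 = $18.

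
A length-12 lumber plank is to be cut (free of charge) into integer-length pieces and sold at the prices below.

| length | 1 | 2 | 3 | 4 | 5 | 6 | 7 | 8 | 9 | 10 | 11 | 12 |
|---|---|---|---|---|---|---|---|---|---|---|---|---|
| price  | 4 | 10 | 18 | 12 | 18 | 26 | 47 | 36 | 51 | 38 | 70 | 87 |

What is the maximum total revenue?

87

Let v[k] be the best obtainable value from length k. For each k, try every first piece i and keep the best of price[i] + v[k−i].
v[1] = 4
v[2] = max(4+4, 10+0) = 10
v[3] = max(4+10, 10+4, 18+0) = 18
v[4] = max(4+18, 10+10, 18+4, 12+0) = 22
v[5] = max(4+22, 10+18, 18+10, 12+4, 18+0) = 28
v[6] = max(4+28, 10+22, 18+18, 12+10, 18+4, 26+0) = 36
v[7] = max(4+36, 10+28, 18+22, …, 26+4, 47+0) = 47
v[8] = max(4+47, 10+36, 18+28, …, 47+4, 36+0) = 51
v[9] = max(4+51, 10+47, 18+36, …, 36+4, 51+0) = 57
v[10] = max(4+57, 10+51, 18+47, …, 51+4, 38+0) = 65
v[11] = max(4+65, 10+57, 18+51, …, 38+4, 70+0) = 70
v[12] = max(4+70, 10+65, 18+57, …, 70+4, 87+0) = 87
Best is to sell the whole 12-foot piece uncut for $87.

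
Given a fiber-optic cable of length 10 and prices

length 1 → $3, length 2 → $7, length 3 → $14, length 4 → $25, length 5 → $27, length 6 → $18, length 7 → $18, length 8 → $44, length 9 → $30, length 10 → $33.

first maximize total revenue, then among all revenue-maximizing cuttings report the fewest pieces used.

Build r[k] bottom-up: r[k] = max over allowed piece i of (p[i] + r[k−i]).
r[1] = 3
r[2] = 7
r[3] = 14
r[4] = 25
r[5] = 28  (first piece 1, then r[4]=25)
r[6] = 32  (first piece 2, then r[4]=25)
r[7] = 39  (first piece 3, then r[4]=25)
r[8] = 50  (first piece 4, then r[4]=25)
r[9] = 53  (first piece 1, then r[8]=50)
r[10] = 57  (first piece 2, then r[8]=50)
Maximum revenue is $57.
Now minimize piece count subject to staying optimal: for each k, pieces[k] = 1 + min over i with p[i]+r[k−i]=r[k] of pieces[k−i].
pieces[7] = 2
pieces[8] = 2
pieces[9] = 3
pieces[10] = 3

3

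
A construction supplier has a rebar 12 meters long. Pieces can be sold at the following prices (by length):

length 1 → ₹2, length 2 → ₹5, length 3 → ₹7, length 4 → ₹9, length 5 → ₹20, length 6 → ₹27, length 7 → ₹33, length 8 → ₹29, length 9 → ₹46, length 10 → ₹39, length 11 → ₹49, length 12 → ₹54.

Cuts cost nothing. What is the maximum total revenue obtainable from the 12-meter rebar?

54

Let r[k] be the best obtainable value from length k. For each k, try every first piece i and keep the best of price[i] + r[k−i].
r[1] = 2
r[2] = 5
r[3] = 7  (first piece 1, then r[2]=5)
r[4] = 10  (first piece 2, then r[2]=5)
r[5] = 20
r[6] = 27
r[7] = 33
r[8] = 35  (first piece 1, then r[7]=33)
r[9] = 46
r[10] = 48  (first piece 1, then r[9]=46)
r[11] = 51  (first piece 2, then r[9]=46)
r[12] = 54  (first piece 6, then r[6]=27)
One optimal cutting: 6 + 6 → ₹27 + ₹27 = ₹54.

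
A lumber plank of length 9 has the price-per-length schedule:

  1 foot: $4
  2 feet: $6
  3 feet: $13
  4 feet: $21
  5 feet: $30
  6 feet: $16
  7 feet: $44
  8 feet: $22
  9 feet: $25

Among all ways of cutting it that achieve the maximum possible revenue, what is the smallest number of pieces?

Let r[k] be the best obtainable value from length k. For each k, try every first piece i and keep the best of price[i] + r[k−i].
r[1] = 4
r[2] = max(4+4, 6+0) = 8
r[3] = max(4+8, 6+4, 13+0) = 13
r[4] = max(4+13, 6+8, 13+4, 21+0) = 21
r[5] = max(4+21, 6+13, 13+8, 21+4, 30+0) = 30
r[6] = max(4+30, 6+21, 13+13, 21+8, 30+4, 16+0) = 34
r[7] = max(4+34, 6+30, 13+21, …, 16+4, 44+0) = 44
r[8] = max(4+44, 6+34, 13+30, …, 44+4, 22+0) = 48
r[9] = max(4+48, 6+44, 13+34, …, 22+4, 25+0) = 52
Maximum revenue is $52.
Now minimize piece count subject to staying optimal: for each k, pieces[k] = 1 + min over i with p[i]+r[k−i]=r[k] of pieces[k−i].
pieces[6] = 2
pieces[7] = 1
pieces[8] = 2
pieces[9] = 3

3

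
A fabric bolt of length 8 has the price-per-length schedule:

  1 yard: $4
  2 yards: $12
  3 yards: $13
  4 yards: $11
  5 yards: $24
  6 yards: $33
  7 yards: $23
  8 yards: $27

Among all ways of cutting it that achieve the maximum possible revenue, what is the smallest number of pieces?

4

Consider every possible first cut. r[k] is the best of p[i]+r[k−i] over all sellable i≤k.
r[1] = 4
r[2] = max(4+4, 12+0) = 12
r[3] = max(4+12, 12+4, 13+0) = 16
r[4] = max(4+16, 12+12, 13+4, 11+0) = 24
r[5] = max(4+24, 12+16, 13+12, 11+4, 24+0) = 28
r[6] = max(4+28, 12+24, 13+16, 11+12, 24+4, 33+0) = 36
r[7] = max(4+36, 12+28, 13+24, …, 33+4, 23+0) = 40
r[8] = max(4+40, 12+36, 13+28, …, 23+4, 27+0) = 48
Maximum revenue is $48.
Now minimize piece count subject to staying optimal: for each k, pieces[k] = 1 + min over i with p[i]+r[k−i]=r[k] of pieces[k−i].
pieces[5] = 3
pieces[6] = 3
pieces[7] = 4
pieces[8] = 4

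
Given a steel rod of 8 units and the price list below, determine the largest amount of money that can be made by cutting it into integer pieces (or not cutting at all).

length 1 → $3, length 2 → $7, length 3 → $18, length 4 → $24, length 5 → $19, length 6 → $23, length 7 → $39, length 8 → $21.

Build R[k] bottom-up: R[k] = max over allowed piece i of (p[i] + R[k−i]).
R[1] = 3
R[2] = max(3+3, 7+0) = 7
R[3] = max(3+7, 7+3, 18+0) = 18
R[4] = max(3+18, 7+7, 18+3, 24+0) = 24
R[5] = max(3+24, 7+18, 18+7, 24+3, 19+0) = 27
R[6] = max(3+27, 7+24, 18+18, 24+7, 19+3, 23+0) = 36
R[7] = max(3+36, 7+27, 18+24, …, 23+3, 39+0) = 42
R[8] = max(3+42, 7+36, 18+27, …, 39+3, 21+0) = 48
One optimal cutting: 4 + 4 → $24 + $24 = $48.

48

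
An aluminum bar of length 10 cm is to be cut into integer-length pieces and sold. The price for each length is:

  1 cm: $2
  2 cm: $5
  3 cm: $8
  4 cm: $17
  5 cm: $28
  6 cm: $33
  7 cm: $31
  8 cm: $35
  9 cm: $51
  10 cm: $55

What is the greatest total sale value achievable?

Build R[k] bottom-up: R[k] = max over allowed piece i of (p[i] + R[k−i]).
R[1] = 2
R[2] = max(2+2, 5+0) = 5
R[3] = max(2+5, 5+2, 8+0) = 8
R[4] = max(2+8, 5+5, 8+2, 17+0) = 17
R[5] = max(2+17, 5+8, 8+5, 17+2, 28+0) = 28
R[6] = max(2+28, 5+17, 8+8, 17+5, 28+2, 33+0) = 33
R[7] = max(2+33, 5+28, 8+17, …, 33+2, 31+0) = 35
R[8] = max(2+35, 5+33, 8+28, …, 31+2, 35+0) = 38
R[9] = max(2+38, 5+35, 8+33, …, 35+2, 51+0) = 51
R[10] = max(2+51, 5+38, 8+35, …, 51+2, 55+0) = 56
One optimal cutting: 5 + 5 → $28 + $28 = $56.

56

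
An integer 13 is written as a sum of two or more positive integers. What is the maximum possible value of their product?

Fill P[k] for k=2..13: at each k try every first piece i and multiply by the better of (k−i) uncut or P[k−i].
P[2] = 1·max(1,0) = 1·1 = 1
P[3] = 1·max(2,1) = 1·2 = 2
P[4] = 2·max(2,1) = 2·2 = 4
P[5] = 2·max(3,2) = 2·3 = 6
P[6] = 3·max(3,2) = 3·3 = 9
P[7] = 2·max(5,6) = 2·6 = 12
P[8] = 2·max(6,9) = 2·9 = 18
P[9] = 3·max(6,9) = 3·9 = 27
P[10] = 2·max(8,18) = 2·18 = 36
P[11] = 2·max(9,27) = 2·27 = 54
P[12] = 3·max(9,27) = 3·27 = 81
P[13] = 2·max(11,54) = 2·54 = 108
One optimal split: 3 + 3 + 3 + 2 + 2; product 3·3·3·2·2 = 108.

108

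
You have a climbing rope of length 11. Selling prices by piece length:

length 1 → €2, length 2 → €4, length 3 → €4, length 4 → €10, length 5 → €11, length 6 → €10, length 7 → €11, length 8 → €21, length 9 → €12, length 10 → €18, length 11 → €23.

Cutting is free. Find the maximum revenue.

27

Build r[k] bottom-up: r[k] = max over allowed piece i of (p[i] + r[k−i]).
r[1] = 2
r[2] = max(2+2, 4+0) = 4
r[3] = max(2+4, 4+2, 4+0) = 6
r[4] = max(2+6, 4+4, 4+2, 10+0) = 10
r[5] = max(2+10, 4+6, 4+4, 10+2, 11+0) = 12
r[6] = max(2+12, 4+10, 4+6, 10+4, 11+2, 10+0) = 14
r[7] = max(2+14, 4+12, 4+10, …, 10+2, 11+0) = 16
r[8] = max(2+16, 4+14, 4+12, …, 11+2, 21+0) = 21
r[9] = max(2+21, 4+16, 4+14, …, 21+2, 12+0) = 23
r[10] = max(2+23, 4+21, 4+16, …, 12+2, 18+0) = 25
r[11] = max(2+25, 4+23, 4+21, …, 18+2, 23+0) = 27
One optimal cutting: 8 + 1 + 1 + 1 → €21 + €2 + €2 + €2 = €27.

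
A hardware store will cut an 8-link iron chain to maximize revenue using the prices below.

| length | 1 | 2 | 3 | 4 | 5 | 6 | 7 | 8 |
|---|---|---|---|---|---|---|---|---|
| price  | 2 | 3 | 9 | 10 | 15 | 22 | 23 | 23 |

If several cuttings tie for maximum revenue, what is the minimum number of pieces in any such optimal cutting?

3

Consider every possible first cut. r[k] is the best of p[i]+r[k−i] over all sellable i≤k.
r[1] = 2
r[2] = 4  (first piece 1, then r[1]=2)
r[3] = 9
r[4] = 11  (first piece 1, then r[3]=9)
r[5] = 15
r[6] = 22
r[7] = 24  (first piece 1, then r[6]=22)
r[8] = 26  (first piece 1, then r[7]=24)
Maximum revenue is $26.
Now minimize piece count subject to staying optimal: for each k, pieces[k] = 1 + min over i with p[i]+r[k−i]=r[k] of pieces[k−i].
pieces[5] = 1
pieces[6] = 1
pieces[7] = 2
pieces[8] = 3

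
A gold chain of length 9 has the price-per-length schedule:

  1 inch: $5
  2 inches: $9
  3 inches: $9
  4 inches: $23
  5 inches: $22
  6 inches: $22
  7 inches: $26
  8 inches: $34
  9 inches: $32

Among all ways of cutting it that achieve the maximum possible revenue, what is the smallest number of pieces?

3

Let r[k] be the best obtainable value from length k. For each k, try every first piece i and keep the best of price[i] + r[k−i].
r[1] = 5
r[2] = max(5+5, 9+0) = 10
r[3] = max(5+10, 9+5, 9+0) = 15
r[4] = max(5+15, 9+10, 9+5, 23+0) = 23
r[5] = max(5+23, 9+15, 9+10, 23+5, 22+0) = 28
r[6] = max(5+28, 9+23, 9+15, 23+10, 22+5, 22+0) = 33
r[7] = max(5+33, 9+28, 9+23, …, 22+5, 26+0) = 38
r[8] = max(5+38, 9+33, 9+28, …, 26+5, 34+0) = 46
r[9] = max(5+46, 9+38, 9+33, …, 34+5, 32+0) = 51
Maximum revenue is $51.
Now minimize piece count subject to staying optimal: for each k, pieces[k] = 1 + min over i with p[i]+r[k−i]=r[k] of pieces[k−i].
pieces[6] = 3
pieces[7] = 4
pieces[8] = 2
pieces[9] = 3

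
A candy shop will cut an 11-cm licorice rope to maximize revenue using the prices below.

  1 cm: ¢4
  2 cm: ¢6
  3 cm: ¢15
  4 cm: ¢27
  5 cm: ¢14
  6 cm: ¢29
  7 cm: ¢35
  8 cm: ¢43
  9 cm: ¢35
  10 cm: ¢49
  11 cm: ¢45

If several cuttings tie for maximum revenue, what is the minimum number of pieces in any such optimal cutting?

Build r[k] bottom-up: r[k] = max over allowed piece i of (p[i] + r[k−i]).
r[1] = 4
r[2] = 8  (first piece 1, then r[1]=4)
r[3] = 15
r[4] = 27
r[5] = 31  (first piece 1, then r[4]=27)
r[6] = 35  (first piece 1, then r[5]=31)
r[7] = 42  (first piece 3, then r[4]=27)
r[8] = 54  (first piece 4, then r[4]=27)
r[9] = 58  (first piece 1, then r[8]=54)
r[10] = 62  (first piece 1, then r[9]=58)
r[11] = 69  (first piece 3, then r[8]=54)
Maximum revenue is ¢69.
Now minimize piece count subject to staying optimal: for each k, pieces[k] = 1 + min over i with p[i]+r[k−i]=r[k] of pieces[k−i].
pieces[8] = 2
pieces[9] = 3
pieces[10] = 4
pieces[11] = 3

3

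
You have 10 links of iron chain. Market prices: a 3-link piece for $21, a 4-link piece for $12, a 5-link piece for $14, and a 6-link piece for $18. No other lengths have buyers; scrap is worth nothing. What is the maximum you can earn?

Build best[k] bottom-up: best[k] = max over allowed piece i of (p[i] + best[k−i]).
best[1] = 0
best[2] = 0
best[3] = 21
best[4] = 21
best[5] = 21
best[6] = 42  (first piece 3, then best[3]=21)
best[7] = 42
best[8] = 42
best[9] = 63  (first piece 3, then best[6]=42)
best[10] = 63
One optimal cutting: pieces 3 + 3 + 3 with 1 link of scrap → $63.

63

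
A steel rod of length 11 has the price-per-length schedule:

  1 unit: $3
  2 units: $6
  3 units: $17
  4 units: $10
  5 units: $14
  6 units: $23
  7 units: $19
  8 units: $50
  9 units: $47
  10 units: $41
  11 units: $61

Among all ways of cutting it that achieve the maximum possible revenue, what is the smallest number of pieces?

Build r[k] bottom-up: r[k] = max over allowed piece i of (p[i] + r[k−i]).
r[1] = 3
r[2] = max(3+3, 6+0) = 6
r[3] = max(3+6, 6+3, 17+0) = 17
r[4] = max(3+17, 6+6, 17+3, 10+0) = 20
r[5] = max(3+20, 6+17, 17+6, 10+3, 14+0) = 23
r[6] = max(3+23, 6+20, 17+17, 10+6, 14+3, 23+0) = 34
r[7] = max(3+34, 6+23, 17+20, …, 23+3, 19+0) = 37
r[8] = max(3+37, 6+34, 17+23, …, 19+3, 50+0) = 50
r[9] = max(3+50, 6+37, 17+34, …, 50+3, 47+0) = 53
r[10] = max(3+53, 6+50, 17+37, …, 47+3, 41+0) = 56
r[11] = max(3+56, 6+53, 17+50, …, 41+3, 61+0) = 67
Maximum revenue is $67.
Now minimize piece count subject to staying optimal: for each k, pieces[k] = 1 + min over i with p[i]+r[k−i]=r[k] of pieces[k−i].
pieces[8] = 1
pieces[9] = 2
pieces[10] = 2
pieces[11] = 2

2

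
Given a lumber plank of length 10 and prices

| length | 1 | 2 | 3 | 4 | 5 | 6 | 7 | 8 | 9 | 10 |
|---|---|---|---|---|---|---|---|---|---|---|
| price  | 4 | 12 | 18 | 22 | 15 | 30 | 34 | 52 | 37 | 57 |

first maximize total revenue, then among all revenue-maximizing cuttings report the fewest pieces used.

2

Let r[k] be the best obtainable value from length k. For each k, try every first piece i and keep the best of price[i] + r[k−i].
r[1] = 4
r[2] = max(4+4, 12+0) = 12
r[3] = max(4+12, 12+4, 18+0) = 18
r[4] = max(4+18, 12+12, 18+4, 22+0) = 24
r[5] = max(4+24, 12+18, 18+12, 22+4, 15+0) = 30
r[6] = max(4+30, 12+24, 18+18, 22+12, 15+4, 30+0) = 36
r[7] = max(4+36, 12+30, 18+24, …, 30+4, 34+0) = 42
r[8] = max(4+42, 12+36, 18+30, …, 34+4, 52+0) = 52
r[9] = max(4+52, 12+42, 18+36, …, 52+4, 37+0) = 56
r[10] = max(4+56, 12+52, 18+42, …, 37+4, 57+0) = 64
Maximum revenue is $64.
Now minimize piece count subject to staying optimal: for each k, pieces[k] = 1 + min over i with p[i]+r[k−i]=r[k] of pieces[k−i].
pieces[7] = 3
pieces[8] = 1
pieces[9] = 2
pieces[10] = 2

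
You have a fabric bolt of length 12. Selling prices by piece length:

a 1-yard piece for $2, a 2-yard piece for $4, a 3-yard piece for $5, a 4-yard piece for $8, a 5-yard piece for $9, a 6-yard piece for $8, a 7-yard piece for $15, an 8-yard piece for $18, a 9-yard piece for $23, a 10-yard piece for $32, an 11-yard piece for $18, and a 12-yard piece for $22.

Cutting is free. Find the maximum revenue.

Build r[k] bottom-up: r[k] = max over allowed piece i of (p[i] + r[k−i]).
r[1] = 2
r[2] = 4  (first piece 1, then r[1]=2)
r[3] = 6  (first piece 1, then r[2]=4)
r[4] = 8  (first piece 1, then r[3]=6)
r[5] = 10  (first piece 1, then r[4]=8)
r[6] = 12  (first piece 1, then r[5]=10)
r[7] = 15
r[8] = 18
r[9] = 23
r[10] = 32
r[11] = 34  (first piece 1, then r[10]=32)
r[12] = 36  (first piece 1, then r[11]=34)
One optimal cutting: 10 + 1 + 1 → $32 + $2 + $2 = $36.

36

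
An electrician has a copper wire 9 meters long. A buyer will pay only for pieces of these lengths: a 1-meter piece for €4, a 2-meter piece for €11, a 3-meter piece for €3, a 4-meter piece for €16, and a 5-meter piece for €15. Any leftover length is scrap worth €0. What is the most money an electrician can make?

Consider every possible first cut. f[k] is the best of p[i]+f[k−i] over all sellable i≤k.
f[1] = 4
f[2] = max(4+4, 11+0) = 11
f[3] = max(4+11, 11+4, 3+0) = 15
f[4] = max(4+15, 11+11, 3+4, 16+0) = 22
f[5] = max(4+22, 11+15, 3+11, 16+4, 15+0) = 26
f[6] = max(4+26, 11+22, 3+15, 16+11, 15+4) = 33
f[7] = max(4+33, 11+26, 3+22, 16+15, 15+11) = 37
f[8] = max(4+37, 11+33, 3+26, 16+22, 15+15) = 44
f[9] = max(4+44, 11+37, 3+33, 16+26, 15+22) = 48
One optimal cutting: 2 + 2 + 2 + 2 + 1 → €48.

48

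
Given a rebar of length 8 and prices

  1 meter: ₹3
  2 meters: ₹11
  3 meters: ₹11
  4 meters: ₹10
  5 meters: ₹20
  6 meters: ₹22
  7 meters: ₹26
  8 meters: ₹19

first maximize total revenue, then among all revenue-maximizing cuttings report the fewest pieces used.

4

Let r[k] be the best obtainable value from length k. For each k, try every first piece i and keep the best of price[i] + r[k−i].
r[1] = 3
r[2] = max(3+3, 11+0) = 11
r[3] = max(3+11, 11+3, 11+0) = 14
r[4] = max(3+14, 11+11, 11+3, 10+0) = 22
r[5] = max(3+22, 11+14, 11+11, 10+3, 20+0) = 25
r[6] = max(3+25, 11+22, 11+14, 10+11, 20+3, 22+0) = 33
r[7] = max(3+33, 11+25, 11+22, …, 22+3, 26+0) = 36
r[8] = max(3+36, 11+33, 11+25, …, 26+3, 19+0) = 44
Maximum revenue is ₹44.
Now minimize piece count subject to staying optimal: for each k, pieces[k] = 1 + min over i with p[i]+r[k−i]=r[k] of pieces[k−i].
pieces[5] = 3
pieces[6] = 3
pieces[7] = 4
pieces[8] = 4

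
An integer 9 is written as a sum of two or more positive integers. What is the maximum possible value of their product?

Fill m[k] for k=2..9: at each k try every first piece i and multiply by the better of (k−i) uncut or m[k−i].
m[2] = 1·max(1,0) = 1·1 = 1
m[3] = 1·max(2,1) = 1·2 = 2
m[4] = 2·max(2,1) = 2·2 = 4
m[5] = 2·max(3,2) = 2·3 = 6
m[6] = 3·max(3,2) = 3·3 = 9
m[7] = 2·max(5,6) = 2·6 = 12
m[8] = 2·max(6,9) = 2·9 = 18
m[9] = 3·max(6,9) = 3·9 = 27
One optimal split: 3 + 3 + 3; product 3·3·3 = 27.

27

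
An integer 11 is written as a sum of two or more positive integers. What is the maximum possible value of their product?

54

Define m[k] = max over 1≤i<k of i · max(k−i, m[k−i]); the inner max lets the remainder stay uncut if that's better.
m[2] = 1×max(1,0) = 1×1 = 1
m[3] = max(1×2, 2×1) = 2
m[4] = max(1×3, 2×2, 3×1) = 4
m[5] = max(1×4, 2×3, 3×2, 4×1) = 6
m[6] = max(1×6, 2×4, 3×3, 4×2, 5×1) = 9
m[7] = max(1×9, 2×6, 3×4, 4×3, 5×2, 6×1) = 12
m[8] = max(1×12, 2×9, 3×6, …, 6×2, 7×1) = 18
m[9] = max(1×18, 2×12, 3×9, …, 7×2, 8×1) = 27
m[10] = max(1×27, 2×18, 3×12, …, 8×2, 9×1) = 36
m[11] = max(1×36, 2×27, 3×18, …, 9×2, 10×1) = 54
One optimal split: 3 + 3 + 3 + 2; product 3×3×3×2 = 54.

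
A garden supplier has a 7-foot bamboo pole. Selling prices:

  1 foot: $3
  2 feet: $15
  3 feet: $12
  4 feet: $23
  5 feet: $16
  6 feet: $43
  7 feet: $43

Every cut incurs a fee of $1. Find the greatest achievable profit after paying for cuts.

Build net[k] bottom-up: net[k] = max over allowed piece i of (p[i] + net[k−i]) − 1 per cut.
net[1] = 3
net[2] = max(3+3-1, 15+0) = 15
net[3] = max(3+15-1, 15+3-1, 12+0) = 17
net[4] = max(3+17-1, 15+15-1, 12+3-1, 23+0) = 29
net[5] = max(3+29-1, 15+17-1, 12+15-1, 23+3-1, 16+0) = 31
net[6] = max(3+31-1, 15+29-1, 12+17-1, 23+15-1, 16+3-1, 43+0) = 43
net[7] = max(3+43-1, 15+31-1, 12+29-1, …, 43+3-1, 43+0) = 45
One optimal plan: pieces 2 + 2 + 2 + 1 (3 cuts) → $48 − $3 = $45.

45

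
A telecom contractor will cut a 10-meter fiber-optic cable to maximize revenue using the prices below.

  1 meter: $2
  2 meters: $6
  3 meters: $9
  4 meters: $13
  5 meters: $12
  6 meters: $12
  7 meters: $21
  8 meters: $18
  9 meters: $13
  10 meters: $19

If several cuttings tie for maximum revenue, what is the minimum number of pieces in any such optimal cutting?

3

Build r[k] bottom-up: r[k] = max over allowed piece i of (p[i] + r[k−i]).
r[1] = 2
r[2] = max(2+2, 6+0) = 6
r[3] = max(2+6, 6+2, 9+0) = 9
r[4] = max(2+9, 6+6, 9+2, 13+0) = 13
r[5] = max(2+13, 6+9, 9+6, 13+2, 12+0) = 15
r[6] = max(2+15, 6+13, 9+9, 13+6, 12+2, 12+0) = 19
r[7] = max(2+19, 6+15, 9+13, …, 12+2, 21+0) = 22
r[8] = max(2+22, 6+19, 9+15, …, 21+2, 18+0) = 26
r[9] = max(2+26, 6+22, 9+19, …, 18+2, 13+0) = 28
r[10] = max(2+28, 6+26, 9+22, …, 13+2, 19+0) = 32
Maximum revenue is $32.
Now minimize piece count subject to staying optimal: for each k, pieces[k] = 1 + min over i with p[i]+r[k−i]=r[k] of pieces[k−i].
pieces[7] = 2
pieces[8] = 2
pieces[9] = 3
pieces[10] = 3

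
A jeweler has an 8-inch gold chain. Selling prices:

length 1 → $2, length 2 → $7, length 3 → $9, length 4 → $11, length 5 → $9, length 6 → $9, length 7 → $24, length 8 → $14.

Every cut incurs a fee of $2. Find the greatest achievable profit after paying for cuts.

24

Let r[k] be the best obtainable value from length k. For each k, try every first piece i and keep the best of price[i] + r[k−i] minus the 2 cut fee when i<k.
r[1] = 2
r[2] = max(2+2-2, 7+0) = 7
r[3] = max(2+7-2, 7+2-2, 9+0) = 9
r[4] = max(2+9-2, 7+7-2, 9+2-2, 11+0) = 12
r[5] = max(2+12-2, 7+9-2, 9+7-2, 11+2-2, 9+0) = 14
r[6] = max(2+14-2, 7+12-2, 9+9-2, 11+7-2, 9+2-2, 9+0) = 17
r[7] = max(2+17-2, 7+14-2, 9+12-2, …, 9+2-2, 24+0) = 24
r[8] = max(2+24-2, 7+17-2, 9+14-2, …, 24+2-2, 14+0) = 24
One optimal plan: pieces 7 + 1 (1 cut) → $26 − $2 = $24.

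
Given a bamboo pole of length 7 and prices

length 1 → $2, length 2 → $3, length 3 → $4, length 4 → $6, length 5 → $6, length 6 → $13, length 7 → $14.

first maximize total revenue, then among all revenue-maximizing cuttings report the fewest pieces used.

2

Let r[k] be the best obtainable value from length k. For each k, try every first piece i and keep the best of price[i] + r[k−i].
r[1] = 2
r[2] = 4  (first piece 1, then r[1]=2)
r[3] = 6  (first piece 1, then r[2]=4)
r[4] = 8  (first piece 1, then r[3]=6)
r[5] = 10  (first piece 1, then r[4]=8)
r[6] = 13
r[7] = 15  (first piece 1, then r[6]=13)
Maximum revenue is $15.
Now minimize piece count subject to staying optimal: for each k, pieces[k] = 1 + min over i with p[i]+r[k−i]=r[k] of pieces[k−i].
pieces[4] = 4
pieces[5] = 5
pieces[6] = 1
pieces[7] = 2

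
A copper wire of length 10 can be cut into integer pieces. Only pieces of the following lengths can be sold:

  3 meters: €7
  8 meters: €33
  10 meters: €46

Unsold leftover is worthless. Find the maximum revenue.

46

Build r[k] bottom-up: r[k] = max over allowed piece i of (p[i] + r[k−i]).
r[1] = 0
r[2] = 0
r[3] = 7
r[4] = 7
r[5] = 7
r[6] = 14  (first piece 3, then r[3]=7)
r[7] = 14
r[8] = max(7+7, 33+0) = 33
r[9] = max(7+14, 33+0) = 33
r[10] = max(7+14, 33+0, 46+0) = 46
One optimal cutting: 10 → €46.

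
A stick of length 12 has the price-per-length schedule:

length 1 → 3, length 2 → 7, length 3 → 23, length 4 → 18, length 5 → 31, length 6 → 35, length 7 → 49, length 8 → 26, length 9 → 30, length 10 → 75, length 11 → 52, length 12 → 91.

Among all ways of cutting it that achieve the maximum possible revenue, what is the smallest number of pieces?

Let r[k] be the best obtainable value from length k. For each k, try every first piece i and keep the best of price[i] + r[k−i].
r[1] = 3
r[2] = 7
r[3] = 23
r[4] = 26  (first piece 1, then r[3]=23)
r[5] = 31
r[6] = 46  (first piece 3, then r[3]=23)
r[7] = 49  (first piece 1, then r[6]=46)
r[8] = 54  (first piece 3, then r[5]=31)
r[9] = 69  (first piece 3, then r[6]=46)
r[10] = 75
r[11] = 78  (first piece 1, then r[10]=75)
r[12] = 92  (first piece 3, then r[9]=69)
Maximum revenue is 92.
Now minimize piece count subject to staying optimal: for each k, pieces[k] = 1 + min over i with p[i]+r[k−i]=r[k] of pieces[k−i].
pieces[9] = 3
pieces[10] = 1
pieces[11] = 2
pieces[12] = 4

4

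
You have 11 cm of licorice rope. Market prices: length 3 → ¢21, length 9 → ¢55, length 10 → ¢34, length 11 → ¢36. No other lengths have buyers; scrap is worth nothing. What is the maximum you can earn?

Consider every possible first cut. r[k] is the best of p[i]+r[k−i] over all sellable i≤k.
r[1] = 0
r[2] = 0
r[3] = 21
r[4] = 21
r[5] = 21
r[6] = 42  (first piece 3, then r[3]=21)
r[7] = 42
r[8] = 42
r[9] = 63  (first piece 3, then r[6]=42)
r[10] = 63
r[11] = 63
One optimal cutting: pieces 3 + 3 + 3 with 2 cm of scrap → ¢63.

63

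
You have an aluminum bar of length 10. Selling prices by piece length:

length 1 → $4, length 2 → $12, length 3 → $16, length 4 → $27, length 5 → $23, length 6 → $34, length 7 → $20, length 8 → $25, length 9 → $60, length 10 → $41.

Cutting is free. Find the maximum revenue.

Let best[k] be the best obtainable value from length k. For each k, try every first piece i and keep the best of price[i] + best[k−i].
best[1] = 4
best[2] = 12
best[3] = 16  (first piece 1, then best[2]=12)
best[4] = 27
best[5] = 31  (first piece 1, then best[4]=27)
best[6] = 39  (first piece 2, then best[4]=27)
best[7] = 43  (first piece 1, then best[6]=39)
best[8] = 54  (first piece 4, then best[4]=27)
best[9] = 60
best[10] = 66  (first piece 2, then best[8]=54)
One optimal cutting: 4 + 4 + 2 → $27 + $27 + $12 = $66.

66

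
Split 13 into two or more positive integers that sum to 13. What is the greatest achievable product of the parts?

Define prod[k] = max over 1≤i<k of i · max(k−i, prod[k−i]); the inner max lets the remainder stay uncut if that's better.
prod[2] = 1×max(1,0) = 1×1 = 1
prod[3] = max(1×2, 2×1) = 2
prod[4] = max(1×3, 2×2, 3×1) = 4
prod[5] = max(1×4, 2×3, 3×2, 4×1) = 6
prod[6] = max(1×6, 2×4, 3×3, 4×2, 5×1) = 9
prod[7] = max(1×9, 2×6, 3×4, 4×3, 5×2, 6×1) = 12
prod[8] = max(1×12, 2×9, 3×6, …, 6×2, 7×1) = 18
prod[9] = max(1×18, 2×12, 3×9, …, 7×2, 8×1) = 27
prod[10] = max(1×27, 2×18, 3×12, …, 8×2, 9×1) = 36
prod[11] = max(1×36, 2×27, 3×18, …, 9×2, 10×1) = 54
prod[12] = max(1×54, 2×36, 3×27, …, 10×2, 11×1) = 81
prod[13] = max(1×81, 2×54, 3×36, …, 11×2, 12×1) = 108
One optimal split: 3 + 3 + 3 + 2 + 2; product 3×3×3×2×2 = 108.

108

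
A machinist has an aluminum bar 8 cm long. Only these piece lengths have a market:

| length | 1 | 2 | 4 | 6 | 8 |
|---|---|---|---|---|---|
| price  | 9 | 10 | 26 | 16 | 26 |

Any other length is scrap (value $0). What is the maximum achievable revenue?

Let r[k] be the best obtainable value from length k. For each k, try every first piece i and keep the best of price[i] + r[k−i].
r[1] = 9
r[2] = 18  (first piece 1, then r[1]=9)
r[3] = 27  (first piece 1, then r[2]=18)
r[4] = 36  (first piece 1, then r[3]=27)
r[5] = 45  (first piece 1, then r[4]=36)
r[6] = 54  (first piece 1, then r[5]=45)
r[7] = 63  (first piece 1, then r[6]=54)
r[8] = 72  (first piece 1, then r[7]=63)
One optimal cutting: 1 + 1 + 1 + 1 + 1 + 1 + 1 + 1 → $72.

72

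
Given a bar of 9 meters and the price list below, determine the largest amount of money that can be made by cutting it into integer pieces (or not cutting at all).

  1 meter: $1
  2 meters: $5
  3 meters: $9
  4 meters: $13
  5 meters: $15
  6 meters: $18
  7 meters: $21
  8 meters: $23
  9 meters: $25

Let best[k] be the best obtainable value from length k. For each k, try every first piece i and keep the best of price[i] + best[k−i].
best[1] = 1
best[2] = 5
best[3] = 9
best[4] = 13
best[5] = 15
best[6] = 18  (first piece 2, then best[4]=13)
best[7] = 22  (first piece 3, then best[4]=13)
best[8] = 26  (first piece 4, then best[4]=13)
best[9] = 28  (first piece 4, then best[5]=15)
One optimal cutting: 5 + 4 → $15 + $13 = $28.

28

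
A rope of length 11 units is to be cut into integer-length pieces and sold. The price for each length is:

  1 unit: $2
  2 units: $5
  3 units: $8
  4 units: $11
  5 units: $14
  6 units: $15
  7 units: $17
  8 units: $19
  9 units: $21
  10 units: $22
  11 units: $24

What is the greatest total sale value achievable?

30

Consider every possible first cut. r[k] is the best of p[i]+r[k−i] over all sellable i≤k.
r[1] = 2
r[2] = max(2+2, 5+0) = 5
r[3] = max(2+5, 5+2, 8+0) = 8
r[4] = max(2+8, 5+5, 8+2, 11+0) = 11
r[5] = max(2+11, 5+8, 8+5, 11+2, 14+0) = 14
r[6] = max(2+14, 5+11, 8+8, 11+5, 14+2, 15+0) = 16
r[7] = max(2+16, 5+14, 8+11, …, 15+2, 17+0) = 19
r[8] = max(2+19, 5+16, 8+14, …, 17+2, 19+0) = 22
r[9] = max(2+22, 5+19, 8+16, …, 19+2, 21+0) = 25
r[10] = max(2+25, 5+22, 8+19, …, 21+2, 22+0) = 28
r[11] = max(2+28, 5+25, 8+22, …, 22+2, 24+0) = 30
One optimal cutting: 5 + 5 + 1 → $14 + $14 + $2 = $30.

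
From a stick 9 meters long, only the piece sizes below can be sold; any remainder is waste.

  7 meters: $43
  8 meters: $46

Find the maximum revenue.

46

Let best[k] be the best obtainable value from length k. For each k, try every first piece i and keep the best of price[i] + best[k−i].
best[1] = 0
best[2] = 0
best[3] = 0
best[4] = 0
best[5] = 0
best[6] = 0
best[7] = 43
best[8] = max(43+0, 46+0) = 46
best[9] = max(43+0, 46+0) = 46
One optimal cutting: pieces 8 with 1 meter of scrap → $46.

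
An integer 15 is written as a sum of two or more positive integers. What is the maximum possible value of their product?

243

Let f[k] be the best product for length k (with at least one cut). For each first piece i, the rest contributes max(k−i, f[k−i]).
Small cases: f[2]=1, f[3]=2, f[4]=4, f[5]=6, f[6]=9, f[7]=12, f[8]=18.
f[9] = max(1×18, 2×12, 3×9, …, 7×2, 8×1) = 27
f[10] = max(1×27, 2×18, 3×12, …, 8×2, 9×1) = 36
f[11] = max(1×36, 2×27, 3×18, …, 9×2, 10×1) = 54
f[12] = max(1×54, 2×36, 3×27, …, 10×2, 11×1) = 81
f[13] = max(1×81, 2×54, 3×36, …, 11×2, 12×1) = 108
f[14] = max(1×108, 2×81, 3×54, …, 12×2, 13×1) = 162
f[15] = max(1×162, 2×108, 3×81, …, 13×2, 14×1) = 243
One optimal split: 3 + 3 + 3 + 3 + 3; product 3×3×3×3×3 = 243.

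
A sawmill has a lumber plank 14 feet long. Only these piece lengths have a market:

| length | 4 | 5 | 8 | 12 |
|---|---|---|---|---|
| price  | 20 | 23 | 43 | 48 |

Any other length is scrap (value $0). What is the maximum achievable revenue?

Build f[k] bottom-up: f[k] = max over allowed piece i of (p[i] + f[k−i]).
f[1] = 0
f[2] = 0
f[3] = 0
f[4] = 20
f[5] = max(20+0, 23+0) = 23
f[6] = max(20+0, 23+0) = 23
f[7] = max(20+0, 23+0) = 23
f[8] = max(20+20, 23+0, 43+0) = 43
f[9] = max(20+23, 23+20, 43+0) = 43
f[10] = max(20+23, 23+23, 43+0) = 46
f[11] = max(20+23, 23+23, 43+0) = 46
f[12] = max(20+43, 23+23, 43+20, 48+0) = 63
f[13] = max(20+43, 23+43, 43+23, 48+0) = 66
f[14] = max(20+46, 23+43, 43+23, 48+0) = 66
One optimal cutting: pieces 8 + 5 with 1 foot of scrap → $66.

66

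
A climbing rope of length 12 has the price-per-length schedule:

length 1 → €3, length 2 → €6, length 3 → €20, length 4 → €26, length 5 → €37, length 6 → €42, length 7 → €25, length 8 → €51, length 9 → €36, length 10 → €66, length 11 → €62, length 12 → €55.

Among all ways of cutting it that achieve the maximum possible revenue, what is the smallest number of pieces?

Build r[k] bottom-up: r[k] = max over allowed piece i of (p[i] + r[k−i]).
r[1] = 3
r[2] = max(3+3, 6+0) = 6
r[3] = max(3+6, 6+3, 20+0) = 20
r[4] = max(3+20, 6+6, 20+3, 26+0) = 26
r[5] = max(3+26, 6+20, 20+6, 26+3, 37+0) = 37
r[6] = max(3+37, 6+26, 20+20, 26+6, 37+3, 42+0) = 42
r[7] = max(3+42, 6+37, 20+26, …, 42+3, 25+0) = 46
r[8] = max(3+46, 6+42, 20+37, …, 25+3, 51+0) = 57
r[9] = max(3+57, 6+46, 20+42, …, 51+3, 36+0) = 63
r[10] = max(3+63, 6+57, 20+46, …, 36+3, 66+0) = 74
r[11] = max(3+74, 6+63, 20+57, …, 66+3, 62+0) = 79
r[12] = max(3+79, 6+74, 20+63, …, 62+3, 55+0) = 84
Maximum revenue is €84.
Now minimize piece count subject to staying optimal: for each k, pieces[k] = 1 + min over i with p[i]+r[k−i]=r[k] of pieces[k−i].
pieces[9] = 2
pieces[10] = 2
pieces[11] = 2
pieces[12] = 2

2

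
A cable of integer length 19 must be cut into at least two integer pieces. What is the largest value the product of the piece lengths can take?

972

Fill P[k] for k=2..19: at each k try every first piece i and multiply by the better of (k−i) uncut or P[k−i].
P[2] = 1×max(1,0) = 1×1 = 1
P[3] = 1×max(2,1) = 1×2 = 2
P[4] = 2×max(2,1) = 2×2 = 4
P[5] = 2×max(3,2) = 2×3 = 6
P[6] = 3×max(3,2) = 3×3 = 9
P[7] = 2×max(5,6) = 2×6 = 12
P[8] = 2×max(6,9) = 2×9 = 18
P[9] = 3×max(6,9) = 3×9 = 27
P[10] = 2×max(8,18) = 2×18 = 36
P[11] = 2×max(9,27) = 2×27 = 54
P[12] = 3×max(9,27) = 3×27 = 81
P[13] = 2×max(11,54) = 2×54 = 108
P[14] = 2×max(12,81) = 2×81 = 162
P[15] = 3×max(12,81) = 3×81 = 243
P[16] = 2×max(14,162) = 2×162 = 324
P[17] = 2×max(15,243) = 2×243 = 486
P[18] = 3×max(15,243) = 3×243 = 729
P[19] = 2×max(17,486) = 2×486 = 972
One optimal split: 3 + 3 + 3 + 3 + 3 + 2 + 2; product 3×3×3×3×3×2×2 = 972.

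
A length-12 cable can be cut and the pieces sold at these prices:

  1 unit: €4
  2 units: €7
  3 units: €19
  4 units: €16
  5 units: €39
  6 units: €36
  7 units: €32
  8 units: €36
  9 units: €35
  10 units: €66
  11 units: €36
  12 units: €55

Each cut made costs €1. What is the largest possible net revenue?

83

Consider every possible first cut. r[k] is the best of p[i]+r[k−i] over all sellable i≤k, charging 1 whenever i<k.
r[1] = 4
r[2] = max(4+4-1, 7+0) = 7
r[3] = max(4+7-1, 7+4-1, 19+0) = 19
r[4] = max(4+19-1, 7+7-1, 19+4-1, 16+0) = 22
r[5] = max(4+22-1, 7+19-1, 19+7-1, 16+4-1, 39+0) = 39
r[6] = max(4+39-1, 7+22-1, 19+19-1, 16+7-1, 39+4-1, 36+0) = 42
r[7] = max(4+42-1, 7+39-1, 19+22-1, …, 36+4-1, 32+0) = 45
r[8] = max(4+45-1, 7+42-1, 19+39-1, …, 32+4-1, 36+0) = 57
r[9] = max(4+57-1, 7+45-1, 19+42-1, …, 36+4-1, 35+0) = 60
r[10] = max(4+60-1, 7+57-1, 19+45-1, …, 35+4-1, 66+0) = 77
r[11] = max(4+77-1, 7+60-1, 19+57-1, …, 66+4-1, 36+0) = 80
r[12] = max(4+80-1, 7+77-1, 19+60-1, …, 36+4-1, 55+0) = 83
One optimal plan: pieces 5 + 5 + 1 + 1 (3 cuts) → €86 − €3 = €83.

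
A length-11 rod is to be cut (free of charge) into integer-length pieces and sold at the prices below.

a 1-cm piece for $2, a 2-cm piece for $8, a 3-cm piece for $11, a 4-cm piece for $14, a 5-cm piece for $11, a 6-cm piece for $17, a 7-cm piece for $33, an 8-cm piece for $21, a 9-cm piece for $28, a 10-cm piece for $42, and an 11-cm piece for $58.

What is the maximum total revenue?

58

Build r[k] bottom-up: r[k] = max over allowed piece i of (p[i] + r[k−i]).
r[1] = 2
r[2] = max(2+2, 8+0) = 8
r[3] = max(2+8, 8+2, 11+0) = 11
r[4] = max(2+11, 8+8, 11+2, 14+0) = 16
r[5] = max(2+16, 8+11, 11+8, 14+2, 11+0) = 19
r[6] = max(2+19, 8+16, 11+11, 14+8, 11+2, 17+0) = 24
r[7] = max(2+24, 8+19, 11+16, …, 17+2, 33+0) = 33
r[8] = max(2+33, 8+24, 11+19, …, 33+2, 21+0) = 35
r[9] = max(2+35, 8+33, 11+24, …, 21+2, 28+0) = 41
r[10] = max(2+41, 8+35, 11+33, …, 28+2, 42+0) = 44
r[11] = max(2+44, 8+41, 11+35, …, 42+2, 58+0) = 58
Best is to sell the whole 11-cm piece uncut for $58.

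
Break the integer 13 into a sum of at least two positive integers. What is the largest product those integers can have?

Fill f[k] for k=2..13: at each k try every first piece i and multiply by the better of (k−i) uncut or f[k−i].
f[2] = 1*max(1,0) = 1*1 = 1
f[3] = 1*max(2,1) = 1*2 = 2
f[4] = 2*max(2,1) = 2*2 = 4
f[5] = 2*max(3,2) = 2*3 = 6
f[6] = 3*max(3,2) = 3*3 = 9
f[7] = 2*max(5,6) = 2*6 = 12
f[8] = 2*max(6,9) = 2*9 = 18
f[9] = 3*max(6,9) = 3*9 = 27
f[10] = 2*max(8,18) = 2*18 = 36
f[11] = 2*max(9,27) = 2*27 = 54
f[12] = 3*max(9,27) = 3*27 = 81
f[13] = 2*max(11,54) = 2*54 = 108
One optimal split: 3 + 3 + 3 + 2 + 2; product 3*3*3*2*2 = 108.

108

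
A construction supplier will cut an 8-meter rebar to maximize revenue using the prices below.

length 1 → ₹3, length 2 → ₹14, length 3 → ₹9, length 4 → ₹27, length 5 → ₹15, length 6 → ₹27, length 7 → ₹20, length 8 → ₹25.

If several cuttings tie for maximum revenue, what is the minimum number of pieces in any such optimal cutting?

4

Consider every possible first cut. r[k] is the best of p[i]+r[k−i] over all sellable i≤k.
r[1] = 3
r[2] = max(3+3, 14+0) = 14
r[3] = max(3+14, 14+3, 9+0) = 17
r[4] = max(3+17, 14+14, 9+3, 27+0) = 28
r[5] = max(3+28, 14+17, 9+14, 27+3, 15+0) = 31
r[6] = max(3+31, 14+28, 9+17, 27+14, 15+3, 27+0) = 42
r[7] = max(3+42, 14+31, 9+28, …, 27+3, 20+0) = 45
r[8] = max(3+45, 14+42, 9+31, …, 20+3, 25+0) = 56
Maximum revenue is ₹56.
Now minimize piece count subject to staying optimal: for each k, pieces[k] = 1 + min over i with p[i]+r[k−i]=r[k] of pieces[k−i].
pieces[5] = 3
pieces[6] = 3
pieces[7] = 4
pieces[8] = 4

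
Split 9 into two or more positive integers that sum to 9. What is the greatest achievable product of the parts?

Define m[k] = max over 1≤i<k of i · max(k−i, m[k−i]); the inner max lets the remainder stay uncut if that's better.
m[2] = 1×max(1,0) = 1×1 = 1
m[3] = 1×max(2,1) = 1×2 = 2
m[4] = 2×max(2,1) = 2×2 = 4
m[5] = 2×max(3,2) = 2×3 = 6
m[6] = 3×max(3,2) = 3×3 = 9
m[7] = 2×max(5,6) = 2×6 = 12
m[8] = 2×max(6,9) = 2×9 = 18
m[9] = 3×max(6,9) = 3×9 = 27
One optimal split: 3 + 3 + 3; product 3×3×3 = 27.

27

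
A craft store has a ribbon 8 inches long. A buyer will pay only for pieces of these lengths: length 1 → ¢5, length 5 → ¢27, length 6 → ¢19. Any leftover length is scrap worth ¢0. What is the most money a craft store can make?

42

Let r[k] be the best obtainable value from length k. For each k, try every first piece i and keep the best of price[i] + r[k−i].
r[1] = 5
r[2] = 10  (first piece 1, then r[1]=5)
r[3] = 15  (first piece 1, then r[2]=10)
r[4] = 20  (first piece 1, then r[3]=15)
r[5] = 27
r[6] = 32  (first piece 1, then r[5]=27)
r[7] = 37  (first piece 1, then r[6]=32)
r[8] = 42  (first piece 1, then r[7]=37)
One optimal cutting: 5 + 1 + 1 + 1 → ¢42.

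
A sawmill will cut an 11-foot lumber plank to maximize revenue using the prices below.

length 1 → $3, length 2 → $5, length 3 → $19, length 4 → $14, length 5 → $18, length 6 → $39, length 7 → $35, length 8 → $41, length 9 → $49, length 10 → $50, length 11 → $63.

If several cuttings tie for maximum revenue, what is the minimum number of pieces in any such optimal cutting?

Build r[k] bottom-up: r[k] = max over allowed piece i of (p[i] + r[k−i]).
r[1] = 3
r[2] = max(3+3, 5+0) = 6
r[3] = max(3+6, 5+3, 19+0) = 19
r[4] = max(3+19, 5+6, 19+3, 14+0) = 22
r[5] = max(3+22, 5+19, 19+6, 14+3, 18+0) = 25
r[6] = max(3+25, 5+22, 19+19, 14+6, 18+3, 39+0) = 39
r[7] = max(3+39, 5+25, 19+22, …, 39+3, 35+0) = 42
r[8] = max(3+42, 5+39, 19+25, …, 35+3, 41+0) = 45
r[9] = max(3+45, 5+42, 19+39, …, 41+3, 49+0) = 58
r[10] = max(3+58, 5+45, 19+42, …, 49+3, 50+0) = 61
r[11] = max(3+61, 5+58, 19+45, …, 50+3, 63+0) = 64
Maximum revenue is $64.
Now minimize piece count subject to staying optimal: for each k, pieces[k] = 1 + min over i with p[i]+r[k−i]=r[k] of pieces[k−i].
pieces[8] = 3
pieces[9] = 2
pieces[10] = 3
pieces[11] = 4

4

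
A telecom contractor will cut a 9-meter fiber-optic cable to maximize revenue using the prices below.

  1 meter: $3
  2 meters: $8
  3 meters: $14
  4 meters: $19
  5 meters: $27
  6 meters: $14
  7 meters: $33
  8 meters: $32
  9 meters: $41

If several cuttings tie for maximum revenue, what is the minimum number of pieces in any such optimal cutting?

Build r[k] bottom-up: r[k] = max over allowed piece i of (p[i] + r[k−i]).
r[1] = 3
r[2] = 8
r[3] = 14
r[4] = 19
r[5] = 27
r[6] = 30  (first piece 1, then r[5]=27)
r[7] = 35  (first piece 2, then r[5]=27)
r[8] = 41  (first piece 3, then r[5]=27)
r[9] = 46  (first piece 4, then r[5]=27)
Maximum revenue is $46.
Now minimize piece count subject to staying optimal: for each k, pieces[k] = 1 + min over i with p[i]+r[k−i]=r[k] of pieces[k−i].
pieces[6] = 2
pieces[7] = 2
pieces[8] = 2
pieces[9] = 2

2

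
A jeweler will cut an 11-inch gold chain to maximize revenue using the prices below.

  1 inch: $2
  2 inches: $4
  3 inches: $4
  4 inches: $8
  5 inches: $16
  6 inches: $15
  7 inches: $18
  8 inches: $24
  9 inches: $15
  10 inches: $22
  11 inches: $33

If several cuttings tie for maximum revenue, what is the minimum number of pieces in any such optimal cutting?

Let r[k] be the best obtainable value from length k. For each k, try every first piece i and keep the best of price[i] + r[k−i].
r[1] = 2
r[2] = 4  (first piece 1, then r[1]=2)
r[3] = 6  (first piece 1, then r[2]=4)
r[4] = 8  (first piece 1, then r[3]=6)
r[5] = 16
r[6] = 18  (first piece 1, then r[5]=16)
r[7] = 20  (first piece 1, then r[6]=18)
r[8] = 24
r[9] = 26  (first piece 1, then r[8]=24)
r[10] = 32  (first piece 5, then r[5]=16)
r[11] = 34  (first piece 1, then r[10]=32)
Maximum revenue is $34.
Now minimize piece count subject to staying optimal: for each k, pieces[k] = 1 + min over i with p[i]+r[k−i]=r[k] of pieces[k−i].
pieces[8] = 1
pieces[9] = 2
pieces[10] = 2
pieces[11] = 3

3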